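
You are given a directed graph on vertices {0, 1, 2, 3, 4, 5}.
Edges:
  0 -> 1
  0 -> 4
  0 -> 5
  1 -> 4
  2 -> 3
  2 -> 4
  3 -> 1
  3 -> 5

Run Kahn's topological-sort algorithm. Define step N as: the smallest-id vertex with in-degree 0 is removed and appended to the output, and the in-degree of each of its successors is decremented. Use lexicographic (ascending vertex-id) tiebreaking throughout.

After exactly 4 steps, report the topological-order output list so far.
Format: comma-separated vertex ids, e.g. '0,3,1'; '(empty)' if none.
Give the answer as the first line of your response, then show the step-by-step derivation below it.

0,2,3,1

step 1: output 0; order=[0]; indeg=(0,1,0,1,2,1)
step 2: output 2; order=[0,2]; indeg=(0,1,0,0,1,1)
step 3: output 3; order=[0,2,3]; indeg=(0,0,0,0,1,0)
step 4: output 1; order=[0,2,3,1]; indeg=(0,0,0,0,0,0)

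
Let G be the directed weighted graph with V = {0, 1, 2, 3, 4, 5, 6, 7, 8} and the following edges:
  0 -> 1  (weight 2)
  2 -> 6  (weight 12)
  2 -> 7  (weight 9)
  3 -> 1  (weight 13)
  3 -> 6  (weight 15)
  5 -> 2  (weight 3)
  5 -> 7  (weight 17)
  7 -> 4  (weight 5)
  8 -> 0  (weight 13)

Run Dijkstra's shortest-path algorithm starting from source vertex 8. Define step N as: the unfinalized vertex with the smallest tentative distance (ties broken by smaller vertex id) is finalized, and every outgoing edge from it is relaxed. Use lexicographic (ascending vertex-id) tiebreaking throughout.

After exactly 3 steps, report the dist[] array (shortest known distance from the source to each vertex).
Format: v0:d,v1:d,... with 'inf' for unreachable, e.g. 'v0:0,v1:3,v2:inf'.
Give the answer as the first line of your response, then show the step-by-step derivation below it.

v0:13,v1:15,v2:inf,v3:inf,v4:inf,v5:inf,v6:inf,v7:inf,v8:0

step 1: dist = v0:13,v1:inf,v2:inf,v3:inf,v4:inf,v5:inf,v6:inf,v7:inf,v8:0
step 2: dist = v0:13,v1:15,v2:inf,v3:inf,v4:inf,v5:inf,v6:inf,v7:inf,v8:0
step 3: dist = v0:13,v1:15,v2:inf,v3:inf,v4:inf,v5:inf,v6:inf,v7:inf,v8:0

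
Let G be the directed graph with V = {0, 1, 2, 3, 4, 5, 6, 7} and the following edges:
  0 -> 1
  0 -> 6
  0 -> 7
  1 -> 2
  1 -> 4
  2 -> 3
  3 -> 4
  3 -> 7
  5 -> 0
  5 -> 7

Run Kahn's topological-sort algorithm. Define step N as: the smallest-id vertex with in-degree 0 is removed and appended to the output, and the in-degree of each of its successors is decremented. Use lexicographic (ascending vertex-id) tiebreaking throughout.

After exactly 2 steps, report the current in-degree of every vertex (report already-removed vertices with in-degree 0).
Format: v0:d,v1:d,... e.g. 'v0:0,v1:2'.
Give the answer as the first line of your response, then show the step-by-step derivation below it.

v0:0,v1:0,v2:1,v3:1,v4:2,v5:0,v6:0,v7:1

step 1: output 5; order=[5]; indeg=(0,1,1,1,2,0,1,2)
step 2: output 0; order=[5,0]; indeg=(0,0,1,1,2,0,0,1)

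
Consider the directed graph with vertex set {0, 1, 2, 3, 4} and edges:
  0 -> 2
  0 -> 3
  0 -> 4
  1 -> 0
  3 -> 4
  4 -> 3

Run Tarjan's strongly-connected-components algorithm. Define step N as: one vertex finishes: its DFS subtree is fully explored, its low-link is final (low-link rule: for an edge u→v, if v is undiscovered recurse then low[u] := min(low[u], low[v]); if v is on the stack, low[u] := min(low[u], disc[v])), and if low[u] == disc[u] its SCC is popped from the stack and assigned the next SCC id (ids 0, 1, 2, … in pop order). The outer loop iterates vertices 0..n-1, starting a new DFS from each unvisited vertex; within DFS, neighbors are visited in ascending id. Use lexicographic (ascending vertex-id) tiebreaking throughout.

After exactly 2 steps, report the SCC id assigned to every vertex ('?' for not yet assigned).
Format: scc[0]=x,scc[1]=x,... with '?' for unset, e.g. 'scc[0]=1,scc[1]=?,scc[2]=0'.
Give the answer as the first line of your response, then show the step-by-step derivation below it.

scc[0]=?,scc[1]=?,scc[2]=0,scc[3]=?,scc[4]=?

step 1: low=(low[0]=0,low[1]=?,low[2]=1,low[3]=?,low[4]=?); scc=(scc[0]=?,scc[1]=?,scc[2]=0,scc[3]=?,scc[4]=?)
step 2: low=(low[0]=0,low[1]=?,low[2]=1,low[3]=2,low[4]=2); scc=(scc[0]=?,scc[1]=?,scc[2]=0,scc[3]=?,scc[4]=?)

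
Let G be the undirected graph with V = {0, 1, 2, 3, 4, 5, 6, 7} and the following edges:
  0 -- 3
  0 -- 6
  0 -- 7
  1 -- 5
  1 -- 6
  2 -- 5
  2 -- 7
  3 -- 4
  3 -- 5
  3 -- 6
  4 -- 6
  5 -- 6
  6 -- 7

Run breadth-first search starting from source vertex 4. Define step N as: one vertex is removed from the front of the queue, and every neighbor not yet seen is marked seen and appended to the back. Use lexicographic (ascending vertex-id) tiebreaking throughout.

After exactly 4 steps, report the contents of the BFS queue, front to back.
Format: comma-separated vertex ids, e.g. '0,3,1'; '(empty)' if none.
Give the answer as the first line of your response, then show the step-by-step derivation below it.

5,1,7

step 1: dequeue 4; queue=[3,6]; order=4
step 2: dequeue 3; queue=[6,0,5]; order=4,3
step 3: dequeue 6; queue=[0,5,1,7]; order=4,3,6
step 4: dequeue 0; queue=[5,1,7]; order=4,3,6,0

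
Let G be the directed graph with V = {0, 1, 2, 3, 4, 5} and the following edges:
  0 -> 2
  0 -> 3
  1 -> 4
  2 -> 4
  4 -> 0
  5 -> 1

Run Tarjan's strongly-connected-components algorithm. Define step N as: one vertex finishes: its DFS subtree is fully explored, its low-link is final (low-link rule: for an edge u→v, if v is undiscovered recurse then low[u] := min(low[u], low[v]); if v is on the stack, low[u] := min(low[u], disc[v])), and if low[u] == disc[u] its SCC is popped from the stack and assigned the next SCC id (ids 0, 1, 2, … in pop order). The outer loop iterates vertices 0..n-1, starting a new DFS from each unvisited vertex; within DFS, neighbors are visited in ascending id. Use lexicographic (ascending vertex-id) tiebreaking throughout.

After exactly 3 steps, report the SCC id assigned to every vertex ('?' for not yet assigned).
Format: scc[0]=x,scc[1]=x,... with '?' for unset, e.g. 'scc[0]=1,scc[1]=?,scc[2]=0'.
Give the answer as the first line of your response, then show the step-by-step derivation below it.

scc[0]=?,scc[1]=?,scc[2]=?,scc[3]=0,scc[4]=?,scc[5]=?

step 1: low=(low[0]=0,low[1]=?,low[2]=1,low[3]=?,low[4]=0,low[5]=?); scc=(scc[0]=?,scc[1]=?,scc[2]=?,scc[3]=?,scc[4]=?,scc[5]=?)
step 2: low=(low[0]=0,low[1]=?,low[2]=0,low[3]=?,low[4]=0,low[5]=?); scc=(scc[0]=?,scc[1]=?,scc[2]=?,scc[3]=?,scc[4]=?,scc[5]=?)
step 3: low=(low[0]=0,low[1]=?,low[2]=0,low[3]=3,low[4]=0,low[5]=?); scc=(scc[0]=?,scc[1]=?,scc[2]=?,scc[3]=0,scc[4]=?,scc[5]=?)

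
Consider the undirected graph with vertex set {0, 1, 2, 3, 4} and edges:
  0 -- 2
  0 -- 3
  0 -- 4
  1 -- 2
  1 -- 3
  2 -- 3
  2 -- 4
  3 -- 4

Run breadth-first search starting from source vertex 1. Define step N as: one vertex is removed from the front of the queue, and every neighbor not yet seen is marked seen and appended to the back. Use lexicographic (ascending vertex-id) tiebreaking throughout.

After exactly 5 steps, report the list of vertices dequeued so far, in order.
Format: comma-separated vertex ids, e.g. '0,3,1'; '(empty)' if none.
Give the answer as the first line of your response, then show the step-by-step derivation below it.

1,2,3,0,4

step 1: dequeue 1; queue=[2,3]; order=1
step 2: dequeue 2; queue=[3,0,4]; order=1,2
step 3: dequeue 3; queue=[0,4]; order=1,2,3
step 4: dequeue 0; queue=[4]; order=1,2,3,0
step 5: dequeue 4; queue=[(empty)]; order=1,2,3,0,4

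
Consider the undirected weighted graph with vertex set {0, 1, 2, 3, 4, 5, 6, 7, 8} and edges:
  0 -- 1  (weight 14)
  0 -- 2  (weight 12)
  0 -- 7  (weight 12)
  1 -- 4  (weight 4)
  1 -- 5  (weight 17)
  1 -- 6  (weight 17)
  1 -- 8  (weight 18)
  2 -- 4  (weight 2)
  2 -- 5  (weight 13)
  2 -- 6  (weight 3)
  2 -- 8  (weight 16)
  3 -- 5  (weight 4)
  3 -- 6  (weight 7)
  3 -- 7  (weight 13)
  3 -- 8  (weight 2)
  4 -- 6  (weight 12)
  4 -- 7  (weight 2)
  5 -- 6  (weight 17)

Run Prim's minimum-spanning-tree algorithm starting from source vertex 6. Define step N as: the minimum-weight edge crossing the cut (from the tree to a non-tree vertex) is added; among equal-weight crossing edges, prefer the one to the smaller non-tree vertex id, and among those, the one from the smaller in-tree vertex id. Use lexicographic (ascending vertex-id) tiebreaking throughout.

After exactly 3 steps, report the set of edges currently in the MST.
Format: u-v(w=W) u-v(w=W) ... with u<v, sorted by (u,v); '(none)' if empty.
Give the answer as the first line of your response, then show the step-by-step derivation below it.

2-4(w=2) 2-6(w=3) 4-7(w=2)

step 1: add edge 2-6 (w=3); MST = {2-6(w=3)}
step 2: add edge 2-4 (w=2); MST = {2-4(w=2) 2-6(w=3)}
step 3: add edge 4-7 (w=2); MST = {2-4(w=2) 2-6(w=3) 4-7(w=2)}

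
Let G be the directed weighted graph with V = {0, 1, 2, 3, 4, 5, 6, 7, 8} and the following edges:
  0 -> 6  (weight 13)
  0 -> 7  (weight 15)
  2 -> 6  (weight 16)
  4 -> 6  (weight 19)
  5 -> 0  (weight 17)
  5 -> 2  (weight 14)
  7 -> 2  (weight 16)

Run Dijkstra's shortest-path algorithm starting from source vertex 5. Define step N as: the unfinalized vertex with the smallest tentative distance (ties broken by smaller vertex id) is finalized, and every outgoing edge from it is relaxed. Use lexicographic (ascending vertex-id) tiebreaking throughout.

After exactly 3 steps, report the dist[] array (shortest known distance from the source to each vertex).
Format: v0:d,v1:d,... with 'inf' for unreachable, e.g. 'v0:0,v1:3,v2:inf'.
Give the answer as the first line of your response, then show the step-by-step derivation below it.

v0:17,v1:inf,v2:14,v3:inf,v4:inf,v5:0,v6:30,v7:32,v8:inf

step 1: dist = v0:17,v1:inf,v2:14,v3:inf,v4:inf,v5:0,v6:inf,v7:inf,v8:inf
step 2: dist = v0:17,v1:inf,v2:14,v3:inf,v4:inf,v5:0,v6:30,v7:inf,v8:inf
step 3: dist = v0:17,v1:inf,v2:14,v3:inf,v4:inf,v5:0,v6:30,v7:32,v8:inf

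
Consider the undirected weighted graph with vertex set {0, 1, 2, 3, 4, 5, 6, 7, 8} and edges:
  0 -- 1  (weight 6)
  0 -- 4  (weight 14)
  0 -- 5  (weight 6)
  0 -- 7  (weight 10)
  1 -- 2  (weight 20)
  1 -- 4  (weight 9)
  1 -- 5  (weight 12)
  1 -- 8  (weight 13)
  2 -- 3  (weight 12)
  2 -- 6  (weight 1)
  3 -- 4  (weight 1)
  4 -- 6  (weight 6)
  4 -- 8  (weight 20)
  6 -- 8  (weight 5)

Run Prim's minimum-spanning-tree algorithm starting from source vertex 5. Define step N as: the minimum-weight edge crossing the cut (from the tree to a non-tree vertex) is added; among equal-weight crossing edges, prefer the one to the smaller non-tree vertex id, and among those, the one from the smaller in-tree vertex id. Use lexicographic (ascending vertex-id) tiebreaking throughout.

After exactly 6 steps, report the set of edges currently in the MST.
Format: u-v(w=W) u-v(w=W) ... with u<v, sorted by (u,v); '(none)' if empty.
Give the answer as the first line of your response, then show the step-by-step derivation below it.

0-1(w=6) 0-5(w=6) 1-4(w=9) 2-6(w=1) 3-4(w=1) 4-6(w=6)

step 1: add edge 0-5 (w=6); MST = {0-5(w=6)}
step 2: add edge 0-1 (w=6); MST = {0-1(w=6) 0-5(w=6)}
step 3: add edge 1-4 (w=9); MST = {0-1(w=6) 0-5(w=6) 1-4(w=9)}
step 4: add edge 3-4 (w=1); MST = {0-1(w=6) 0-5(w=6) 1-4(w=9) 3-4(w=1)}
step 5: add edge 4-6 (w=6); MST = {0-1(w=6) 0-5(w=6) 1-4(w=9) 3-4(w=1) 4-6(w=6)}
step 6: add edge 2-6 (w=1); MST = {0-1(w=6) 0-5(w=6) 1-4(w=9) 2-6(w=1) 3-4(w=1) 4-6(w=6)}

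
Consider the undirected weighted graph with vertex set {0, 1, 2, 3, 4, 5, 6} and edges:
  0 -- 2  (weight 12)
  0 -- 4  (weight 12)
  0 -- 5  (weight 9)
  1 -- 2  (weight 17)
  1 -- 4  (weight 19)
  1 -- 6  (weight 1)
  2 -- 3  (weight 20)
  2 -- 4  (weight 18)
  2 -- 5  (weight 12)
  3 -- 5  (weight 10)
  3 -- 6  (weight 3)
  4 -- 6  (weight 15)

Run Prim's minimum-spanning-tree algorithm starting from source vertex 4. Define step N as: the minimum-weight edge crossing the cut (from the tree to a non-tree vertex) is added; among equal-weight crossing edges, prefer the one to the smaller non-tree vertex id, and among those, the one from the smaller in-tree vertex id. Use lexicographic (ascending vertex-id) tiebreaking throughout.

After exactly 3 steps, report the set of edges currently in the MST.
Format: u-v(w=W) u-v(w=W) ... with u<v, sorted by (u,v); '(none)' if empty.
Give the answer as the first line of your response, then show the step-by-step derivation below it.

0-4(w=12) 0-5(w=9) 3-5(w=10)

step 1: add edge 0-4 (w=12); MST = {0-4(w=12)}
step 2: add edge 0-5 (w=9); MST = {0-4(w=12) 0-5(w=9)}
step 3: add edge 3-5 (w=10); MST = {0-4(w=12) 0-5(w=9) 3-5(w=10)}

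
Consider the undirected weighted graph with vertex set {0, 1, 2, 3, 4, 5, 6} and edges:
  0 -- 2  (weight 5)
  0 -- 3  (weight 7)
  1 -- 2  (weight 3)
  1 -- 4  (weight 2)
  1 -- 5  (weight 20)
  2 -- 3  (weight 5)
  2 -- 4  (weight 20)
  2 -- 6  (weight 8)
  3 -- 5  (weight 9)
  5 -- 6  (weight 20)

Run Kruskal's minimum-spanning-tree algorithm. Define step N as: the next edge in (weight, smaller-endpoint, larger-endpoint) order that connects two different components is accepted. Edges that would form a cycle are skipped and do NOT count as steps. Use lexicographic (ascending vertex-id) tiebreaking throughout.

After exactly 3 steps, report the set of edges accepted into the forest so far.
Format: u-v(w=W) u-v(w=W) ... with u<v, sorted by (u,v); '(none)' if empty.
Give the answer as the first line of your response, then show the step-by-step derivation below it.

0-2(w=5) 1-2(w=3) 1-4(w=2)

step 1: add edge 1-4 (w=2); MST = {1-4(w=2)}
step 2: add edge 1-2 (w=3); MST = {1-2(w=3) 1-4(w=2)}
step 3: add edge 0-2 (w=5); MST = {0-2(w=5) 1-2(w=3) 1-4(w=2)}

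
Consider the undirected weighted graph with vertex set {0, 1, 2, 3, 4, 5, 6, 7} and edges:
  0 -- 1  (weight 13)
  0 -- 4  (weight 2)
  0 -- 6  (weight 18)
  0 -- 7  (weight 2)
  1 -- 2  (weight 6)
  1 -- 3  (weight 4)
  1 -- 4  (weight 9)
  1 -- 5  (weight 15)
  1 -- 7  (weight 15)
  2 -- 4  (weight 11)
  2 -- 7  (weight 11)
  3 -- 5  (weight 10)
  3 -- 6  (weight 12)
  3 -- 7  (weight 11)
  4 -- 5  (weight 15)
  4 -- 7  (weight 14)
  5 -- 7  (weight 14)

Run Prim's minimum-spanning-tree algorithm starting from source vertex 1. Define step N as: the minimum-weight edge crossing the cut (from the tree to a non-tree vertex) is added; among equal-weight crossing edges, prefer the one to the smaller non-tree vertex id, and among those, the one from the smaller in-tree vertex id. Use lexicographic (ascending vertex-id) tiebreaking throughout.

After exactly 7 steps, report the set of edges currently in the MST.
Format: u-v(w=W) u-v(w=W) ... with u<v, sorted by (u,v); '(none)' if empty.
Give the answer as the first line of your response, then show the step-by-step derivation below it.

0-4(w=2) 0-7(w=2) 1-2(w=6) 1-3(w=4) 1-4(w=9) 3-5(w=10) 3-6(w=12)

step 1: add edge 1-3 (w=4); MST = {1-3(w=4)}
step 2: add edge 1-2 (w=6); MST = {1-2(w=6) 1-3(w=4)}
step 3: add edge 1-4 (w=9); MST = {1-2(w=6) 1-3(w=4) 1-4(w=9)}
step 4: add edge 0-4 (w=2); MST = {0-4(w=2) 1-2(w=6) 1-3(w=4) 1-4(w=9)}
step 5: add edge 0-7 (w=2); MST = {0-4(w=2) 0-7(w=2) 1-2(w=6) 1-3(w=4) 1-4(w=9)}
step 6: add edge 3-5 (w=10); MST = {0-4(w=2) 0-7(w=2) 1-2(w=6) 1-3(w=4) 1-4(w=9) 3-5(w=10)}
step 7: add edge 3-6 (w=12); MST = {0-4(w=2) 0-7(w=2) 1-2(w=6) 1-3(w=4) 1-4(w=9) 3-5(w=10) 3-6(w=12)}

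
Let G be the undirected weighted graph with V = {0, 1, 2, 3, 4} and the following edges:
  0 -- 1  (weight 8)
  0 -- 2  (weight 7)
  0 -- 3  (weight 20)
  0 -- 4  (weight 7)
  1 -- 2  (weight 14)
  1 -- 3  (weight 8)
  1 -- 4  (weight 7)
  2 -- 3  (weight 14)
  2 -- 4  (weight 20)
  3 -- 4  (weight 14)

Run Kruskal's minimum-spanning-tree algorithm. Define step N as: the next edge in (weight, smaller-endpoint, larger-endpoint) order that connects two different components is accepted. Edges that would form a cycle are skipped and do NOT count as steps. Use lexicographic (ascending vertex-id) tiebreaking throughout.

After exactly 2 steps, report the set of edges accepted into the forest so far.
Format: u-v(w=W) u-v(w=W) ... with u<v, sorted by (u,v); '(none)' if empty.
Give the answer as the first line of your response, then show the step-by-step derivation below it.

0-2(w=7) 0-4(w=7)

step 1: add edge 0-2 (w=7); MST = {0-2(w=7)}
step 2: add edge 0-4 (w=7); MST = {0-2(w=7) 0-4(w=7)}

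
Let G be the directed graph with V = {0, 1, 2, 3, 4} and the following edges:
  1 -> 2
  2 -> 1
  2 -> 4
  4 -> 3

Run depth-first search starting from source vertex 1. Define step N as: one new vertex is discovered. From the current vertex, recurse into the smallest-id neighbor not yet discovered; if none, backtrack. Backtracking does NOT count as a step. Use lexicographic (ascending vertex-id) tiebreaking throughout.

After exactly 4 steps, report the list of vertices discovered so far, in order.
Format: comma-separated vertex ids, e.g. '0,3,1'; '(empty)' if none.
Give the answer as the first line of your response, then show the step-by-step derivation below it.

1,2,4,3

step 1: discover 1; path=1; order=1
step 2: discover 2; path=1>2; order=1,2
step 3: discover 4; path=1>2>4; order=1,2,4
step 4: discover 3; path=1>2>4>3; order=1,2,4,3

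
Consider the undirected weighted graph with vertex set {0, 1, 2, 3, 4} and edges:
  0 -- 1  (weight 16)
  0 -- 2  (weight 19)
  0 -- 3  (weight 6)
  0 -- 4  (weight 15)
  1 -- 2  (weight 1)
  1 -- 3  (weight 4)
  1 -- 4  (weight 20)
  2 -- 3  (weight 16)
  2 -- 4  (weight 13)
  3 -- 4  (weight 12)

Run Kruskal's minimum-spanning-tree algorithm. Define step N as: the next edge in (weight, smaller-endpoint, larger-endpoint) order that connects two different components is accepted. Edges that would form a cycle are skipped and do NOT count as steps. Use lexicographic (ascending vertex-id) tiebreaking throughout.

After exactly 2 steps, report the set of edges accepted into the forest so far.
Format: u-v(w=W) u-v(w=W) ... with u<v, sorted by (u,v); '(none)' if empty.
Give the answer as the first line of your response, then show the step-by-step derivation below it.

1-2(w=1) 1-3(w=4)

step 1: add edge 1-2 (w=1); MST = {1-2(w=1)}
step 2: add edge 1-3 (w=4); MST = {1-2(w=1) 1-3(w=4)}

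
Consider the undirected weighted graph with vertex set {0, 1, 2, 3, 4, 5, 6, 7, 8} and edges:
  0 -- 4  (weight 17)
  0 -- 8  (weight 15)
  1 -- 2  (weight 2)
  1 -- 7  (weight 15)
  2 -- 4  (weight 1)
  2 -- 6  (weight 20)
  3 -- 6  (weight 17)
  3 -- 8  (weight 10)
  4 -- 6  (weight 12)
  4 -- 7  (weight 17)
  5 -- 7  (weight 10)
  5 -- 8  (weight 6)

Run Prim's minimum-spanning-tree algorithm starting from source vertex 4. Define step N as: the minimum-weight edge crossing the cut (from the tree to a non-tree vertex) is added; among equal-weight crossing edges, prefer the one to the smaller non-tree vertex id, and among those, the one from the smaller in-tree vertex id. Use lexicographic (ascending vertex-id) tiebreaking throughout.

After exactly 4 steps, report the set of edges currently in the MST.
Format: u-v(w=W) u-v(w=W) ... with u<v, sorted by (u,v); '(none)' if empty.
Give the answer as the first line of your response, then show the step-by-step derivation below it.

1-2(w=2) 1-7(w=15) 2-4(w=1) 4-6(w=12)

step 1: add edge 2-4 (w=1); MST = {2-4(w=1)}
step 2: add edge 1-2 (w=2); MST = {1-2(w=2) 2-4(w=1)}
step 3: add edge 4-6 (w=12); MST = {1-2(w=2) 2-4(w=1) 4-6(w=12)}
step 4: add edge 1-7 (w=15); MST = {1-2(w=2) 1-7(w=15) 2-4(w=1) 4-6(w=12)}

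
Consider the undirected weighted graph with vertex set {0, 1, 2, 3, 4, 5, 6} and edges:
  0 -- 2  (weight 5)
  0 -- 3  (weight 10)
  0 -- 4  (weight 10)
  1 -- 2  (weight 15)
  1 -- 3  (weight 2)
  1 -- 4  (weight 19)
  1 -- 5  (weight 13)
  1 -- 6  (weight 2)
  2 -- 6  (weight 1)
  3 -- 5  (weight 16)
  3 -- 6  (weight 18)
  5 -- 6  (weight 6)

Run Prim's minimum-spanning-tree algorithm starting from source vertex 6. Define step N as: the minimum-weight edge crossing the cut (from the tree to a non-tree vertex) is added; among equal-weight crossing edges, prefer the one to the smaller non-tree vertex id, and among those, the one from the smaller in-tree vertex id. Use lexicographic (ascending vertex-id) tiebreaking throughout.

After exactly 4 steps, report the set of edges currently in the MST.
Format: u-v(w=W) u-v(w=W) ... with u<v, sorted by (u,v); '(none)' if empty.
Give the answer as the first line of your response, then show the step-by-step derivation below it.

0-2(w=5) 1-3(w=2) 1-6(w=2) 2-6(w=1)

step 1: add edge 2-6 (w=1); MST = {2-6(w=1)}
step 2: add edge 1-6 (w=2); MST = {1-6(w=2) 2-6(w=1)}
step 3: add edge 1-3 (w=2); MST = {1-3(w=2) 1-6(w=2) 2-6(w=1)}
step 4: add edge 0-2 (w=5); MST = {0-2(w=5) 1-3(w=2) 1-6(w=2) 2-6(w=1)}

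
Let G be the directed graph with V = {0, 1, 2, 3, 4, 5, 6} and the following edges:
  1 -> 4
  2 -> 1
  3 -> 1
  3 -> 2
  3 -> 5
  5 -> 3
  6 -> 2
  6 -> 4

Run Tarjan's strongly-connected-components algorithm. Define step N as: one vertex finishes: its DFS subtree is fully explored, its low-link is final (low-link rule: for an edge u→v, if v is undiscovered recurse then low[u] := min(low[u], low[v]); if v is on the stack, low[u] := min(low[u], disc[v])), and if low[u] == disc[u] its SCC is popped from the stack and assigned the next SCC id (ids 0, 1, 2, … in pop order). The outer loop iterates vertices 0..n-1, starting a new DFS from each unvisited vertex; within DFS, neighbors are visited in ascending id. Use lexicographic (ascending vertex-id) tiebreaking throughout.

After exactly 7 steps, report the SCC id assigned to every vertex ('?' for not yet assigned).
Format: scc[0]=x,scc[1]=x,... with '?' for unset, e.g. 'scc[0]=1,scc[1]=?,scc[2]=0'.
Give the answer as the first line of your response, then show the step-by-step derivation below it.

scc[0]=0,scc[1]=2,scc[2]=3,scc[3]=4,scc[4]=1,scc[5]=4,scc[6]=5

step 1: low=(low[0]=0,low[1]=?,low[2]=?,low[3]=?,low[4]=?,low[5]=?,low[6]=?); scc=(scc[0]=0,scc[1]=?,scc[2]=?,scc[3]=?,scc[4]=?,scc[5]=?,scc[6]=?)
step 2: low=(low[0]=0,low[1]=1,low[2]=?,low[3]=?,low[4]=2,low[5]=?,low[6]=?); scc=(scc[0]=0,scc[1]=?,scc[2]=?,scc[3]=?,scc[4]=1,scc[5]=?,scc[6]=?)
step 3: low=(low[0]=0,low[1]=1,low[2]=?,low[3]=?,low[4]=2,low[5]=?,low[6]=?); scc=(scc[0]=0,scc[1]=2,scc[2]=?,scc[3]=?,scc[4]=1,scc[5]=?,scc[6]=?)
step 4: low=(low[0]=0,low[1]=1,low[2]=3,low[3]=?,low[4]=2,low[5]=?,low[6]=?); scc=(scc[0]=0,scc[1]=2,scc[2]=3,scc[3]=?,scc[4]=1,scc[5]=?,scc[6]=?)
step 5: low=(low[0]=0,low[1]=1,low[2]=3,low[3]=4,low[4]=2,low[5]=4,low[6]=?); scc=(scc[0]=0,scc[1]=2,scc[2]=3,scc[3]=?,scc[4]=1,scc[5]=?,scc[6]=?)
step 6: low=(low[0]=0,low[1]=1,low[2]=3,low[3]=4,low[4]=2,low[5]=4,low[6]=?); scc=(scc[0]=0,scc[1]=2,scc[2]=3,scc[3]=4,scc[4]=1,scc[5]=4,scc[6]=?)
step 7: low=(low[0]=0,low[1]=1,low[2]=3,low[3]=4,low[4]=2,low[5]=4,low[6]=6); scc=(scc[0]=0,scc[1]=2,scc[2]=3,scc[3]=4,scc[4]=1,scc[5]=4,scc[6]=5)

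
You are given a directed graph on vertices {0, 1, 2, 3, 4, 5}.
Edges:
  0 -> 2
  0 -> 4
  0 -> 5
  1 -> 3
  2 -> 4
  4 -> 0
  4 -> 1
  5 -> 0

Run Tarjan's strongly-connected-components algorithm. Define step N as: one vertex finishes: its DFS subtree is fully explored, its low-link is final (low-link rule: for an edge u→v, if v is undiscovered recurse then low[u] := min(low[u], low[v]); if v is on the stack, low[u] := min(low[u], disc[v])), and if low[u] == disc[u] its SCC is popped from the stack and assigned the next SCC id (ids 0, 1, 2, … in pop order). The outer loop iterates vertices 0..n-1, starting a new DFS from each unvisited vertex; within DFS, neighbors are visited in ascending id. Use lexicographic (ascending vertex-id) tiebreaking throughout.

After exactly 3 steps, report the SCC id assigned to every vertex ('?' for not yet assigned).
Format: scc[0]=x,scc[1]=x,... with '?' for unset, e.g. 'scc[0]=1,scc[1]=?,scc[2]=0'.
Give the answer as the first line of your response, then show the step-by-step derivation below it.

scc[0]=?,scc[1]=1,scc[2]=?,scc[3]=0,scc[4]=?,scc[5]=?

step 1: low=(low[0]=0,low[1]=3,low[2]=1,low[3]=4,low[4]=0,low[5]=?); scc=(scc[0]=?,scc[1]=?,scc[2]=?,scc[3]=0,scc[4]=?,scc[5]=?)
step 2: low=(low[0]=0,low[1]=3,low[2]=1,low[3]=4,low[4]=0,low[5]=?); scc=(scc[0]=?,scc[1]=1,scc[2]=?,scc[3]=0,scc[4]=?,scc[5]=?)
step 3: low=(low[0]=0,low[1]=3,low[2]=1,low[3]=4,low[4]=0,low[5]=?); scc=(scc[0]=?,scc[1]=1,scc[2]=?,scc[3]=0,scc[4]=?,scc[5]=?)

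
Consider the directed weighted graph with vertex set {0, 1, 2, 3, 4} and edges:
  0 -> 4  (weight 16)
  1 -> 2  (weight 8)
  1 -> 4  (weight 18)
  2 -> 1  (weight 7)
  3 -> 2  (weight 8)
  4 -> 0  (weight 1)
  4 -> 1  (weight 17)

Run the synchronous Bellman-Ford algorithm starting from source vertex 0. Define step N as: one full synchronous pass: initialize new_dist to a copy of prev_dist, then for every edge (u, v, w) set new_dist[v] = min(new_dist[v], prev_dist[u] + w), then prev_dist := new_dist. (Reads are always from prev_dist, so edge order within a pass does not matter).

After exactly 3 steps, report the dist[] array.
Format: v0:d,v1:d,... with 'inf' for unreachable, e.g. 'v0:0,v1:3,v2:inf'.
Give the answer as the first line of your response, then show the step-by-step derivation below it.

v0:0,v1:33,v2:41,v3:inf,v4:16

step 1: dist = v0:0,v1:inf,v2:inf,v3:inf,v4:16
step 2: dist = v0:0,v1:33,v2:inf,v3:inf,v4:16
step 3: dist = v0:0,v1:33,v2:41,v3:inf,v4:16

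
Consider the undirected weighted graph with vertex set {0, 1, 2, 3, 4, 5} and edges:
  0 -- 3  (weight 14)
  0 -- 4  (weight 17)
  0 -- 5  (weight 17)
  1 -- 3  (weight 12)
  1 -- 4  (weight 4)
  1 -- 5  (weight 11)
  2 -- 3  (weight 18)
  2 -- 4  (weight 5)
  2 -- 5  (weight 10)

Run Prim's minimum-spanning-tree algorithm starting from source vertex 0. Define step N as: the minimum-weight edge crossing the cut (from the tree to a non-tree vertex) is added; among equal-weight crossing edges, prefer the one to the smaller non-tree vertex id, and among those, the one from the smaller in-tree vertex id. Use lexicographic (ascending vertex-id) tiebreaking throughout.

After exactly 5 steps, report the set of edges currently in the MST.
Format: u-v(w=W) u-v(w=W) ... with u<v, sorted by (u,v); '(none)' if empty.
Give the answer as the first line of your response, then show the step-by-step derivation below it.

0-3(w=14) 1-3(w=12) 1-4(w=4) 2-4(w=5) 2-5(w=10)

step 1: add edge 0-3 (w=14); MST = {0-3(w=14)}
step 2: add edge 1-3 (w=12); MST = {0-3(w=14) 1-3(w=12)}
step 3: add edge 1-4 (w=4); MST = {0-3(w=14) 1-3(w=12) 1-4(w=4)}
step 4: add edge 2-4 (w=5); MST = {0-3(w=14) 1-3(w=12) 1-4(w=4) 2-4(w=5)}
step 5: add edge 2-5 (w=10); MST = {0-3(w=14) 1-3(w=12) 1-4(w=4) 2-4(w=5) 2-5(w=10)}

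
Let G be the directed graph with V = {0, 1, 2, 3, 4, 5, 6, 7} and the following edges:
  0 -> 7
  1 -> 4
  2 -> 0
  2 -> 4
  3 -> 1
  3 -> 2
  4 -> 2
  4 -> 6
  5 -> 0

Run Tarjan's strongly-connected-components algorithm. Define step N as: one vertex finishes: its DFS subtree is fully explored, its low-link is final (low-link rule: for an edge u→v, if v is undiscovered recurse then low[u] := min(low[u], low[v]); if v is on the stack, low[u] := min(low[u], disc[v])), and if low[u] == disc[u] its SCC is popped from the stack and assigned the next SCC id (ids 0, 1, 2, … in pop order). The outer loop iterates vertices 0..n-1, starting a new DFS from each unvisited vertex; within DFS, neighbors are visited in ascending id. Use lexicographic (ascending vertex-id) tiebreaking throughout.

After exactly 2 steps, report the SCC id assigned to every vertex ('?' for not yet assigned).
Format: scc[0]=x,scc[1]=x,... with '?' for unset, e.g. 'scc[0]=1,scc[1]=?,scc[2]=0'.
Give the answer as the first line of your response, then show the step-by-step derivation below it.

scc[0]=1,scc[1]=?,scc[2]=?,scc[3]=?,scc[4]=?,scc[5]=?,scc[6]=?,scc[7]=0

step 1: low=(low[0]=0,low[1]=?,low[2]=?,low[3]=?,low[4]=?,low[5]=?,low[6]=?,low[7]=1); scc=(scc[0]=?,scc[1]=?,scc[2]=?,scc[3]=?,scc[4]=?,scc[5]=?,scc[6]=?,scc[7]=0)
step 2: low=(low[0]=0,low[1]=?,low[2]=?,low[3]=?,low[4]=?,low[5]=?,low[6]=?,low[7]=1); scc=(scc[0]=1,scc[1]=?,scc[2]=?,scc[3]=?,scc[4]=?,scc[5]=?,scc[6]=?,scc[7]=0)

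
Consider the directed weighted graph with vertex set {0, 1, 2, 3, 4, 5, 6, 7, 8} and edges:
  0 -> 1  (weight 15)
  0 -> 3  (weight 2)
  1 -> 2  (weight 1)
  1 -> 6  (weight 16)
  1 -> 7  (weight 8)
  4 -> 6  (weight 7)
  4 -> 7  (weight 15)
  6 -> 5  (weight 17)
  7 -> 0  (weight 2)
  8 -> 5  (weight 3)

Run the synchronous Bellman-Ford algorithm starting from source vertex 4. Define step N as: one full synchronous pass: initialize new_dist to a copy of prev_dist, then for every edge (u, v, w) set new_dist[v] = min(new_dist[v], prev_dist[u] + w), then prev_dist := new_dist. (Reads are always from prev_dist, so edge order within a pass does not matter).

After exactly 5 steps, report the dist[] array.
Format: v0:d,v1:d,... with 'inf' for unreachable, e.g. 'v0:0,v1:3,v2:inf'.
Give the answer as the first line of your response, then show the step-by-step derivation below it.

v0:17,v1:32,v2:33,v3:19,v4:0,v5:24,v6:7,v7:15,v8:inf

step 1: dist = v0:inf,v1:inf,v2:inf,v3:inf,v4:0,v5:inf,v6:7,v7:15,v8:inf
step 2: dist = v0:17,v1:inf,v2:inf,v3:inf,v4:0,v5:24,v6:7,v7:15,v8:inf
step 3: dist = v0:17,v1:32,v2:inf,v3:19,v4:0,v5:24,v6:7,v7:15,v8:inf
step 4: dist = v0:17,v1:32,v2:33,v3:19,v4:0,v5:24,v6:7,v7:15,v8:inf
step 5: dist = v0:17,v1:32,v2:33,v3:19,v4:0,v5:24,v6:7,v7:15,v8:inf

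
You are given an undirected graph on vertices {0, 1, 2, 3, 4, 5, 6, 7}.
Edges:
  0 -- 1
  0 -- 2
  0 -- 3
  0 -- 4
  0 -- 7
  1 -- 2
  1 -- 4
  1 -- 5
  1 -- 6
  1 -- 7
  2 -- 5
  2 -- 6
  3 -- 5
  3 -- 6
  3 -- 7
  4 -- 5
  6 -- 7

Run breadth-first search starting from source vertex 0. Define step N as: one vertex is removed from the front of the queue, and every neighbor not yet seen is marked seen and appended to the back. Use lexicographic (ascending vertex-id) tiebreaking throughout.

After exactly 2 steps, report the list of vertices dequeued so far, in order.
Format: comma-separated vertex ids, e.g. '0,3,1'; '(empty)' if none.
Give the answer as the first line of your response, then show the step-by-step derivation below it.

0,1

step 1: dequeue 0; queue=[1,2,3,4,7]; order=0
step 2: dequeue 1; queue=[2,3,4,7,5,6]; order=0,1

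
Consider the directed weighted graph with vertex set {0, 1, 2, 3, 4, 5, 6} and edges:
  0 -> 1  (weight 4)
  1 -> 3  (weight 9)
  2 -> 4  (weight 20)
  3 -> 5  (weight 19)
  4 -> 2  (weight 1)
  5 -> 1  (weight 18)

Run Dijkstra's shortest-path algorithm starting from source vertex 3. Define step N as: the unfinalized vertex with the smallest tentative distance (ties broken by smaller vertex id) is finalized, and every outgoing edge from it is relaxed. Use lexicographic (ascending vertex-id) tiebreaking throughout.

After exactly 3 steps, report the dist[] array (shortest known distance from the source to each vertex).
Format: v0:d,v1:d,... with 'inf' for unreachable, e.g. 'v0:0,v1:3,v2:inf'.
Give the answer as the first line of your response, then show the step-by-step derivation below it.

v0:inf,v1:37,v2:inf,v3:0,v4:inf,v5:19,v6:inf

step 1: dist = v0:inf,v1:inf,v2:inf,v3:0,v4:inf,v5:19,v6:inf
step 2: dist = v0:inf,v1:37,v2:inf,v3:0,v4:inf,v5:19,v6:inf
step 3: dist = v0:inf,v1:37,v2:inf,v3:0,v4:inf,v5:19,v6:inf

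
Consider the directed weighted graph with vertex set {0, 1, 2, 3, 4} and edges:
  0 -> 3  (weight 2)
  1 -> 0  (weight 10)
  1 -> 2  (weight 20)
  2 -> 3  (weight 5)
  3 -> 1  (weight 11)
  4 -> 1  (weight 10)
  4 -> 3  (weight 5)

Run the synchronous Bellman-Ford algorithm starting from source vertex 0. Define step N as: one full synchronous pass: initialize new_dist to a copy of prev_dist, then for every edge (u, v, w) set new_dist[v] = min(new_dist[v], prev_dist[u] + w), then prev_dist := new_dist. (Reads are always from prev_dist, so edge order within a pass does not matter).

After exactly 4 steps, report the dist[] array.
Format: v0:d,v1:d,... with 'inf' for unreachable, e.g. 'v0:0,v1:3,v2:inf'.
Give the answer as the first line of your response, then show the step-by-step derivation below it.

v0:0,v1:13,v2:33,v3:2,v4:inf

step 1: dist = v0:0,v1:inf,v2:inf,v3:2,v4:inf
step 2: dist = v0:0,v1:13,v2:inf,v3:2,v4:inf
step 3: dist = v0:0,v1:13,v2:33,v3:2,v4:inf
step 4: dist = v0:0,v1:13,v2:33,v3:2,v4:inf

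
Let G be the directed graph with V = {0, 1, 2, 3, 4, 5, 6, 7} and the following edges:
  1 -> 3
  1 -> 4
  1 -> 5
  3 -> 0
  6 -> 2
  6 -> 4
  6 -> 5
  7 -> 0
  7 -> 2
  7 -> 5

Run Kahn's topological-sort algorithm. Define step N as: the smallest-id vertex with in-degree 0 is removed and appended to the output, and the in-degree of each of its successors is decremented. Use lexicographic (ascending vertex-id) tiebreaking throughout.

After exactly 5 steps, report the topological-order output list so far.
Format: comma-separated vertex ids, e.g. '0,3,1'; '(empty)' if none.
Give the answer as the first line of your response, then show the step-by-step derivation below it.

1,3,6,4,7

step 1: output 1; order=[1]; indeg=(2,0,2,0,1,2,0,0)
step 2: output 3; order=[1,3]; indeg=(1,0,2,0,1,2,0,0)
step 3: output 6; order=[1,3,6]; indeg=(1,0,1,0,0,1,0,0)
step 4: output 4; order=[1,3,6,4]; indeg=(1,0,1,0,0,1,0,0)
step 5: output 7; order=[1,3,6,4,7]; indeg=(0,0,0,0,0,0,0,0)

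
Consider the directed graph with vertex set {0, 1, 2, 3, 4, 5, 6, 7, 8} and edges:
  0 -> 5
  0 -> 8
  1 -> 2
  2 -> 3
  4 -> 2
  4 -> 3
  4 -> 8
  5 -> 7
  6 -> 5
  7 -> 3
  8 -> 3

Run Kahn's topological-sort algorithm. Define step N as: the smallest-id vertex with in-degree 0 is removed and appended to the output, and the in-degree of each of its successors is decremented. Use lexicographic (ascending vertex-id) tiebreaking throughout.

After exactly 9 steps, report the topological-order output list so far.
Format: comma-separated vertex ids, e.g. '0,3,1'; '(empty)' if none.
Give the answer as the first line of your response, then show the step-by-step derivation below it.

0,1,4,2,6,5,7,8,3

step 1: output 0; order=[0]; indeg=(0,0,2,4,0,1,0,1,1)
step 2: output 1; order=[0,1]; indeg=(0,0,1,4,0,1,0,1,1)
step 3: output 4; order=[0,1,4]; indeg=(0,0,0,3,0,1,0,1,0)
step 4: output 2; order=[0,1,4,2]; indeg=(0,0,0,2,0,1,0,1,0)
step 5: output 6; order=[0,1,4,2,6]; indeg=(0,0,0,2,0,0,0,1,0)
step 6: output 5; order=[0,1,4,2,6,5]; indeg=(0,0,0,2,0,0,0,0,0)
step 7: output 7; order=[0,1,4,2,6,5,7]; indeg=(0,0,0,1,0,0,0,0,0)
step 8: output 8; order=[0,1,4,2,6,5,7,8]; indeg=(0,0,0,0,0,0,0,0,0)
step 9: output 3; order=[0,1,4,2,6,5,7,8,3]; indeg=(0,0,0,0,0,0,0,0,0)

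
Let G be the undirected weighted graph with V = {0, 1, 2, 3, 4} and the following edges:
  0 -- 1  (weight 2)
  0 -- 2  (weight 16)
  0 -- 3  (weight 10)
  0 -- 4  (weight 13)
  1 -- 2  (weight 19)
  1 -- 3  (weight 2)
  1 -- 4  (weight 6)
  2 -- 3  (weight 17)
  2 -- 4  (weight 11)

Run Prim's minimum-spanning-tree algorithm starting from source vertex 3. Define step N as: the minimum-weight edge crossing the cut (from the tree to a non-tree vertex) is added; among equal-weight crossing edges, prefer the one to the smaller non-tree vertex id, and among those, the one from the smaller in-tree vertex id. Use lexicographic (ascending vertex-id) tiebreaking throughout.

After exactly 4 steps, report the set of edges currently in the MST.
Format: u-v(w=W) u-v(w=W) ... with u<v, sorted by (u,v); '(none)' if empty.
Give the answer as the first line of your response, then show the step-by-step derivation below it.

0-1(w=2) 1-3(w=2) 1-4(w=6) 2-4(w=11)

step 1: add edge 1-3 (w=2); MST = {1-3(w=2)}
step 2: add edge 0-1 (w=2); MST = {0-1(w=2) 1-3(w=2)}
step 3: add edge 1-4 (w=6); MST = {0-1(w=2) 1-3(w=2) 1-4(w=6)}
step 4: add edge 2-4 (w=11); MST = {0-1(w=2) 1-3(w=2) 1-4(w=6) 2-4(w=11)}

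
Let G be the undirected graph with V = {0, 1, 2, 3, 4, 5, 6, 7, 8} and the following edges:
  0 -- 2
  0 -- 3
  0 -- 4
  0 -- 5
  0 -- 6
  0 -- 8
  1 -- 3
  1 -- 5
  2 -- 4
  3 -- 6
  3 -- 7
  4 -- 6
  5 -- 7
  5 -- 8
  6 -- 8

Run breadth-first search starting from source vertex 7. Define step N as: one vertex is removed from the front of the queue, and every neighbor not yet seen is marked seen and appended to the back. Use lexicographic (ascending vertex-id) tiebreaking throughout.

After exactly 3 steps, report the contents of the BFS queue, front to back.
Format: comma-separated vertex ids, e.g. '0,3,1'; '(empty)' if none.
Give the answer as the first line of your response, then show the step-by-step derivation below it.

0,1,6,8

step 1: dequeue 7; queue=[3,5]; order=7
step 2: dequeue 3; queue=[5,0,1,6]; order=7,3
step 3: dequeue 5; queue=[0,1,6,8]; order=7,3,5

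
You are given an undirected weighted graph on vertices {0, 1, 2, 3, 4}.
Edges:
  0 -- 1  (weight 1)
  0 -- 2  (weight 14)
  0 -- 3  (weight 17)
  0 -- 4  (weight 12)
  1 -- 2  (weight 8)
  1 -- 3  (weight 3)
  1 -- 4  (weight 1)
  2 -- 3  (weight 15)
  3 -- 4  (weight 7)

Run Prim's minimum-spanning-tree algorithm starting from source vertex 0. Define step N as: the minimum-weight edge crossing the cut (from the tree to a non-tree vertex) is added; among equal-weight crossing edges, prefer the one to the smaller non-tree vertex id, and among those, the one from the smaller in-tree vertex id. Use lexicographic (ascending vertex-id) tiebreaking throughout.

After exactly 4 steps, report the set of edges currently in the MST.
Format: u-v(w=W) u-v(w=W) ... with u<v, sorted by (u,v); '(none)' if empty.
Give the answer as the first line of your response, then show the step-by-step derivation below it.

0-1(w=1) 1-2(w=8) 1-3(w=3) 1-4(w=1)

step 1: add edge 0-1 (w=1); MST = {0-1(w=1)}
step 2: add edge 1-4 (w=1); MST = {0-1(w=1) 1-4(w=1)}
step 3: add edge 1-3 (w=3); MST = {0-1(w=1) 1-3(w=3) 1-4(w=1)}
step 4: add edge 1-2 (w=8); MST = {0-1(w=1) 1-2(w=8) 1-3(w=3) 1-4(w=1)}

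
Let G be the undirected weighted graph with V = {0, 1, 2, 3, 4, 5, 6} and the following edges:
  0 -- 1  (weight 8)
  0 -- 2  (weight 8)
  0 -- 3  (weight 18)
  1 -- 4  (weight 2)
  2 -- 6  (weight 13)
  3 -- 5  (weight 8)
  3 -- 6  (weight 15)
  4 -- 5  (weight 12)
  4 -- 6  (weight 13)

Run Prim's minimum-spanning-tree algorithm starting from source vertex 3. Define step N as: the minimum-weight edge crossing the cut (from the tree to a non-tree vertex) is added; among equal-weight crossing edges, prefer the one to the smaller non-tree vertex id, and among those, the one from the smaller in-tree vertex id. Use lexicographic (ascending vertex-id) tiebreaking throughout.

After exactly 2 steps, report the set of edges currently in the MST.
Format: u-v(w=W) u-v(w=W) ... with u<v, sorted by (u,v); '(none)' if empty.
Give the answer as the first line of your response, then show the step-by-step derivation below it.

3-5(w=8) 4-5(w=12)

step 1: add edge 3-5 (w=8); MST = {3-5(w=8)}
step 2: add edge 4-5 (w=12); MST = {3-5(w=8) 4-5(w=12)}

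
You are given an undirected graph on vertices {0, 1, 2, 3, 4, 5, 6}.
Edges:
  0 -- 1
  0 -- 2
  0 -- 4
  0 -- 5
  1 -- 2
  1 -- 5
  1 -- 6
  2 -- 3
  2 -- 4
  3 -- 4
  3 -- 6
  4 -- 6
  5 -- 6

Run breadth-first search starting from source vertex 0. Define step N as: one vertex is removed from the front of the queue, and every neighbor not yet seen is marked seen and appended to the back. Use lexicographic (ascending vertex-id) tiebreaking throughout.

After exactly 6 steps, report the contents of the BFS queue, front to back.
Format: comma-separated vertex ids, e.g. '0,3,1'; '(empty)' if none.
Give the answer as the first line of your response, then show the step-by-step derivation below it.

3

step 1: dequeue 0; queue=[1,2,4,5]; order=0
step 2: dequeue 1; queue=[2,4,5,6]; order=0,1
step 3: dequeue 2; queue=[4,5,6,3]; order=0,1,2
step 4: dequeue 4; queue=[5,6,3]; order=0,1,2,4
step 5: dequeue 5; queue=[6,3]; order=0,1,2,4,5
step 6: dequeue 6; queue=[3]; order=0,1,2,4,5,6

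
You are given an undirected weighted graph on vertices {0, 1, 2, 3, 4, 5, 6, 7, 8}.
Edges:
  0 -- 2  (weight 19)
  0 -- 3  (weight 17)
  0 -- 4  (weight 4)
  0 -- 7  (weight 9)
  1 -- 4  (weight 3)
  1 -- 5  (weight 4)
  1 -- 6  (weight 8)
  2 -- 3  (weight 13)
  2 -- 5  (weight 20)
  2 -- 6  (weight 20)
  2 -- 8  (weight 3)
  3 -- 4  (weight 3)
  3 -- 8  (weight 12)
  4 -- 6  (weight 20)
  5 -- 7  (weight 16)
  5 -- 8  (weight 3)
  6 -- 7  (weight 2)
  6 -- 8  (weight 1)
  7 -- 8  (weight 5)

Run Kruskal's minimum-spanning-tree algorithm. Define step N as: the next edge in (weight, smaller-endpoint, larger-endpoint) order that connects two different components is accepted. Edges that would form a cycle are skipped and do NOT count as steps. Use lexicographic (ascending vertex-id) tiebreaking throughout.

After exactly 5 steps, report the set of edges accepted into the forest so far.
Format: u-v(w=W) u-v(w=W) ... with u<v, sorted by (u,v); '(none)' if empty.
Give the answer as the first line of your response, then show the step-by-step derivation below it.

1-4(w=3) 2-8(w=3) 3-4(w=3) 6-7(w=2) 6-8(w=1)

step 1: add edge 6-8 (w=1); MST = {6-8(w=1)}
step 2: add edge 6-7 (w=2); MST = {6-7(w=2) 6-8(w=1)}
step 3: add edge 1-4 (w=3); MST = {1-4(w=3) 6-7(w=2) 6-8(w=1)}
step 4: add edge 2-8 (w=3); MST = {1-4(w=3) 2-8(w=3) 6-7(w=2) 6-8(w=1)}
step 5: add edge 3-4 (w=3); MST = {1-4(w=3) 2-8(w=3) 3-4(w=3) 6-7(w=2) 6-8(w=1)}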